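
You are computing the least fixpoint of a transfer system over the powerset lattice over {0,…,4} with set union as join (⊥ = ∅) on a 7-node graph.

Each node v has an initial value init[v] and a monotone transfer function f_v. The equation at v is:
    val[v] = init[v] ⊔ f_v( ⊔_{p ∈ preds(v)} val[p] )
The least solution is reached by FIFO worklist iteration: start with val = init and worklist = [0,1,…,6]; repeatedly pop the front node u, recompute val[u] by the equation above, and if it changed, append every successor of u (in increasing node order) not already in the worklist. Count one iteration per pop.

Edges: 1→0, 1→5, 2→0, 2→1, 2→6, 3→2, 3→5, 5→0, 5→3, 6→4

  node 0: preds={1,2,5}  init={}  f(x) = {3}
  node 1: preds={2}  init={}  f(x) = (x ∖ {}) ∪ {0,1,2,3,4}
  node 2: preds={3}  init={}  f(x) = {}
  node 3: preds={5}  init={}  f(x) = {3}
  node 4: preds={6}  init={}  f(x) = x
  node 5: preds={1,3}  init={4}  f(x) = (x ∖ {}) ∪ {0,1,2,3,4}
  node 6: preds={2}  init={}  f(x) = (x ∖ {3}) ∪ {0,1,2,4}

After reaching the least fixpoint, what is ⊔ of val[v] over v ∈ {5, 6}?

{0,1,2,3,4}

Trace (11 dequeues):
  [1] u=0 | in {4} | out {3} | prev {} | push {}
  [2] u=1 | in {} | out {0,1,2,3,4} | prev {} | push {0}
  [3] u=2 | in {} | out {} | ==
  [4] u=3 | in {4} | out {3} | prev {} | push {2}
  [5] u=4 | in {} | out {} | ==
  [6] u=5 | in {0,1,2,3,4} | out {0,1,2,3,4} | prev {4} | push {3}
  [7] u=6 | in {} | out {0,1,2,4} | prev {} | push {4}
  [8] u=0 | in {0,1,2,3,4} | out {3} | ==
  [9] u=2 | in {3} | out {} | ==
  [10] u=3 | in {0,1,2,3,4} | out {3} | ==
  [11] u=4 | in {0,1,2,4} | out {0,1,2,4} | prev {} | push {}

Converged values:
  [0] {3}
  [1] {0,1,2,3,4}
  [2] {}
  [3] {3}
  [4] {0,1,2,4}
  [5] {0,1,2,3,4}
  [6] {0,1,2,4}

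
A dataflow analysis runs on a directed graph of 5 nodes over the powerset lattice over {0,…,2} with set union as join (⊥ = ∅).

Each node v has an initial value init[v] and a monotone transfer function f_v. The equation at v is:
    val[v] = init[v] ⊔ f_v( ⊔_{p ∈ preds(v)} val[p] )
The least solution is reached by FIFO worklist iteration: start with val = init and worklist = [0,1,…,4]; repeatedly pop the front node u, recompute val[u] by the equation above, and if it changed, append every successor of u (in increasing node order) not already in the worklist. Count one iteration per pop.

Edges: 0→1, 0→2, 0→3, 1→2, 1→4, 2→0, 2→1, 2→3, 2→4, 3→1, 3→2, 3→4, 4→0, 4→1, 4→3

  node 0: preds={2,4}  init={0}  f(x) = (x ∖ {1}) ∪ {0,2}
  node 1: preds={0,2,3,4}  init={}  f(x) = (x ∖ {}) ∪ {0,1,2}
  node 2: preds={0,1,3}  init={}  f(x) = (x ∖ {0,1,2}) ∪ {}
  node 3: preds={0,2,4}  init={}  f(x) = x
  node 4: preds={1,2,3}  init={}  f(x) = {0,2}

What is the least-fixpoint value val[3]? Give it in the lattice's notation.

{0,2}

Trace (9 dequeues):
  [1] u=0 | in {} | out {0,2} | prev {0} | push {}
  [2] u=1 | in {0,2} | out {0,1,2} | prev {} | push {}
  [3] u=2 | in {0,1,2} | out {} | ==
  [4] u=3 | in {0,2} | out {0,2} | prev {} | push {1,2}
  [5] u=4 | in {0,1,2} | out {0,2} | prev {} | push {0,3}
  [6] u=1 | in {0,2} | out {0,1,2} | ==
  [7] u=2 | in {0,1,2} | out {} | ==
  [8] u=0 | in {0,2} | out {0,2} | ==
  [9] u=3 | in {0,2} | out {0,2} | ==

Converged values:
  [0] {0,2}
  [1] {0,1,2}
  [2] {}
  [3] {0,2}
  [4] {0,2}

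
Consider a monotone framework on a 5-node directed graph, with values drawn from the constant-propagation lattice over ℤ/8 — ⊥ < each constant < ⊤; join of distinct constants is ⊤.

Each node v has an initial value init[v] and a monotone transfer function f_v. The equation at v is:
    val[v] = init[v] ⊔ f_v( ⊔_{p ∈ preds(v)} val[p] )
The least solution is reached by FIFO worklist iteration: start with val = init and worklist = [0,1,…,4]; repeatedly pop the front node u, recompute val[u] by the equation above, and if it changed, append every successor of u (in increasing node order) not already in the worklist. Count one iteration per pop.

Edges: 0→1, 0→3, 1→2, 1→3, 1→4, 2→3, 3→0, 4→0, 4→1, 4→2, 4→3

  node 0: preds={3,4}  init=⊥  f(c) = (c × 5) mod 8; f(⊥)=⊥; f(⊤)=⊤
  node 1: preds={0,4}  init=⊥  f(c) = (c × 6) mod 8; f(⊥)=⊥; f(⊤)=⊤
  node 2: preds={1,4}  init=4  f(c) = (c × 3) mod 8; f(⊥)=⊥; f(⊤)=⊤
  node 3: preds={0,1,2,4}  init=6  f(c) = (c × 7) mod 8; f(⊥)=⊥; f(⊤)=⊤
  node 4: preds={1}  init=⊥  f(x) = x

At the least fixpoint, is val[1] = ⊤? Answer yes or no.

Iteration log — 14 steps:
  step 1. node 0  ⊔preds=6  new=6  old=⊥  +wl: 
  step 2. node 1  ⊔preds=6  new=4  old=⊥  +wl: 
  step 3. node 2  ⊔preds=4  new=4  stable
  step 4. node 3  ⊔preds=⊤  new=⊤  old=6  +wl: 0
  step 5. node 4  ⊔preds=4  new=4  old=⊥  +wl: 1,2,3
  step 6. node 0  ⊔preds=⊤  new=⊤  old=6  +wl: 
  step 7. node 1  ⊔preds=⊤  new=⊤  old=4  +wl: 4
  step 8. node 2  ⊔preds=⊤  new=⊤  old=4  +wl: 
  step 9. node 3  ⊔preds=⊤  new=⊤  stable
  step 10. node 4  ⊔preds=⊤  new=⊤  old=4  +wl: 0,1,2,3
  step 11. node 0  ⊔preds=⊤  new=⊤  stable
  step 12. node 1  ⊔preds=⊤  new=⊤  stable
  step 13. node 2  ⊔preds=⊤  new=⊤  stable
  step 14. node 3  ⊔preds=⊤  new=⊤  stable

Least fixpoint reached:
  node 0: ⊤
  node 1: ⊤
  node 2: ⊤
  node 3: ⊤
  node 4: ⊤

yes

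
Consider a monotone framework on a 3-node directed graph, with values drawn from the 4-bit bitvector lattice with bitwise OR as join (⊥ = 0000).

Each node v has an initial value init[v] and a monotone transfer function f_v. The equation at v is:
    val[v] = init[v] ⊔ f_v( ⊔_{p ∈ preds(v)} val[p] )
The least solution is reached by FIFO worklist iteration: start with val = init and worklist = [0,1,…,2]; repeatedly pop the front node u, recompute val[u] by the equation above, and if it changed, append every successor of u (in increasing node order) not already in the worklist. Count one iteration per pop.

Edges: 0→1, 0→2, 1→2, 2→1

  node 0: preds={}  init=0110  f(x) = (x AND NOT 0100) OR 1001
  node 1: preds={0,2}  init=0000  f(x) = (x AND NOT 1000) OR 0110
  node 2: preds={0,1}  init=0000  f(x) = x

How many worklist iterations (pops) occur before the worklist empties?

4

Iteration log — 4 steps:
  step 1. node 0  ⊔preds=0000  new=1111  old=0110  +wl: 
  step 2. node 1  ⊔preds=1111  new=0111  old=0000  +wl: 
  step 3. node 2  ⊔preds=1111  new=1111  old=0000  +wl: 1
  step 4. node 1  ⊔preds=1111  new=0111  stable

Least fixpoint reached:
  node 0: 1111
  node 1: 0111
  node 2: 1111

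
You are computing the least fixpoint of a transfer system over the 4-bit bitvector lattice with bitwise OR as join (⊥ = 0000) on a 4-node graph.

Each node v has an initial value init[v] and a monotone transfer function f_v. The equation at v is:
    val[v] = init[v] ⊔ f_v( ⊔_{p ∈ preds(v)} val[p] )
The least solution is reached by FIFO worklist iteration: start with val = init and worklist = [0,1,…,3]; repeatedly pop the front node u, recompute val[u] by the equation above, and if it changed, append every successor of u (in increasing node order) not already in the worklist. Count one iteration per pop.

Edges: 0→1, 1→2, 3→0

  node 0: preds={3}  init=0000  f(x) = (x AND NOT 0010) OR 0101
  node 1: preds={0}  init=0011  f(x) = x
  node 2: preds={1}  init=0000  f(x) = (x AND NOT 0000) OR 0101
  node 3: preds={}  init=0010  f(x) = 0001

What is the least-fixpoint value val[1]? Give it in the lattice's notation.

Trace (5 dequeues):
  [1] u=0 | in 0010 | out 0101 | prev 0000 | push {}
  [2] u=1 | in 0101 | out 0111 | prev 0011 | push {}
  [3] u=2 | in 0111 | out 0111 | prev 0000 | push {}
  [4] u=3 | in 0000 | out 0011 | prev 0010 | push {0}
  [5] u=0 | in 0011 | out 0101 | ==

Converged values:
  [0] 0101
  [1] 0111
  [2] 0111
  [3] 0011

0111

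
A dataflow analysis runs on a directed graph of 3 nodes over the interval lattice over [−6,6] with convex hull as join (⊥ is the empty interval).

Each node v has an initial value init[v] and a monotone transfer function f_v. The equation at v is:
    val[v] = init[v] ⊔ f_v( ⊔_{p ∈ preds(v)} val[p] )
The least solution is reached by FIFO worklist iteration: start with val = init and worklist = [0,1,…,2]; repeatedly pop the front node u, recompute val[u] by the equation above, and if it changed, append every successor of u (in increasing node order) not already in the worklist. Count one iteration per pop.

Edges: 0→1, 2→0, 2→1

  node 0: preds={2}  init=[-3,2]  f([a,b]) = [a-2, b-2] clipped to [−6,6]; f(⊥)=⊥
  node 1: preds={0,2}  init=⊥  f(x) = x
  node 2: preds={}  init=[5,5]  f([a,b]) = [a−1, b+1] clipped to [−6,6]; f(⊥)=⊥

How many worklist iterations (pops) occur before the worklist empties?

Iteration log — 3 steps:
  step 1. node 0  ⊔preds=[5,5]  new=[-3,3]  old=[-3,2]  +wl: 
  step 2. node 1  ⊔preds=[-3,5]  new=[-3,5]  old=⊥  +wl: 
  step 3. node 2  ⊔preds=⊥  new=[5,5]  stable

Least fixpoint reached:
  node 0: [-3,3]
  node 1: [-3,5]
  node 2: [5,5]

3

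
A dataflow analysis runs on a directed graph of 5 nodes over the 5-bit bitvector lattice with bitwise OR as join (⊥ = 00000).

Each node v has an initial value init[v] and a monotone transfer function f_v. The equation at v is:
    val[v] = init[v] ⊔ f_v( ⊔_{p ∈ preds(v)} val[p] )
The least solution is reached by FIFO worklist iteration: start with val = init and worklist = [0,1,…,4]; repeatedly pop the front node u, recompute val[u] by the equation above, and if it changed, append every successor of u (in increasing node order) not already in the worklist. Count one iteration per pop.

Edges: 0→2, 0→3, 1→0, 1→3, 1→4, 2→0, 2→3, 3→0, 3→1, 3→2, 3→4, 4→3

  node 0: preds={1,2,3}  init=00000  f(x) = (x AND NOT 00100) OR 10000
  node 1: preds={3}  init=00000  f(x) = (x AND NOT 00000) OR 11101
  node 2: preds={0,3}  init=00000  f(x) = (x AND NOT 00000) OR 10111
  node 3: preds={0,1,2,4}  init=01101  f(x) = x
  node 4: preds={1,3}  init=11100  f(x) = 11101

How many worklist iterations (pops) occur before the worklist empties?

11

Trace (11 dequeues):
  [1] u=0 | in 01101 | out 11001 | prev 00000 | push {}
  [2] u=1 | in 01101 | out 11101 | prev 00000 | push {0}
  [3] u=2 | in 11101 | out 11111 | prev 00000 | push {}
  [4] u=3 | in 11111 | out 11111 | prev 01101 | push {1,2}
  [5] u=4 | in 11111 | out 11101 | prev 11100 | push {3}
  [6] u=0 | in 11111 | out 11011 | prev 11001 | push {}
  [7] u=1 | in 11111 | out 11111 | prev 11101 | push {0,4}
  [8] u=2 | in 11111 | out 11111 | ==
  [9] u=3 | in 11111 | out 11111 | ==
  [10] u=0 | in 11111 | out 11011 | ==
  [11] u=4 | in 11111 | out 11101 | ==

Converged values:
  [0] 11011
  [1] 11111
  [2] 11111
  [3] 11111
  [4] 11101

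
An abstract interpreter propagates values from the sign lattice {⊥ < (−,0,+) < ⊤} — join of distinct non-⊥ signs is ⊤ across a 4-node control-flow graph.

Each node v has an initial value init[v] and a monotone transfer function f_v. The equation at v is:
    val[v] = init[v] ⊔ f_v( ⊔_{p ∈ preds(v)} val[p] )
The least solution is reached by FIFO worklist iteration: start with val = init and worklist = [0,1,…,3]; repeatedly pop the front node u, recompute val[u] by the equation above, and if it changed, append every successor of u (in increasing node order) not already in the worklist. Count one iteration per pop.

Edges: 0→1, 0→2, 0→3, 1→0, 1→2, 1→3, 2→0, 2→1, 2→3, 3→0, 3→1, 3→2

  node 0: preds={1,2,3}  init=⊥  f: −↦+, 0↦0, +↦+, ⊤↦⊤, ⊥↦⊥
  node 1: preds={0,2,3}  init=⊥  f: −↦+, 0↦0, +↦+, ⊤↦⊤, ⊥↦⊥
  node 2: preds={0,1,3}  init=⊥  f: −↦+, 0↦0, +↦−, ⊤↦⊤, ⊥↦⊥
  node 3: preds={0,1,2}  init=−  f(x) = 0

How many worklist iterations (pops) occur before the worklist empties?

Trace (8 dequeues):
  [1] u=0 | in − | out + | prev ⊥ | push {}
  [2] u=1 | in ⊤ | out ⊤ | prev ⊥ | push {0}
  [3] u=2 | in ⊤ | out ⊤ | prev ⊥ | push {1}
  [4] u=3 | in ⊤ | out ⊤ | prev − | push {2}
  [5] u=0 | in ⊤ | out ⊤ | prev + | push {3}
  [6] u=1 | in ⊤ | out ⊤ | ==
  [7] u=2 | in ⊤ | out ⊤ | ==
  [8] u=3 | in ⊤ | out ⊤ | ==

Converged values:
  [0] ⊤
  [1] ⊤
  [2] ⊤
  [3] ⊤

8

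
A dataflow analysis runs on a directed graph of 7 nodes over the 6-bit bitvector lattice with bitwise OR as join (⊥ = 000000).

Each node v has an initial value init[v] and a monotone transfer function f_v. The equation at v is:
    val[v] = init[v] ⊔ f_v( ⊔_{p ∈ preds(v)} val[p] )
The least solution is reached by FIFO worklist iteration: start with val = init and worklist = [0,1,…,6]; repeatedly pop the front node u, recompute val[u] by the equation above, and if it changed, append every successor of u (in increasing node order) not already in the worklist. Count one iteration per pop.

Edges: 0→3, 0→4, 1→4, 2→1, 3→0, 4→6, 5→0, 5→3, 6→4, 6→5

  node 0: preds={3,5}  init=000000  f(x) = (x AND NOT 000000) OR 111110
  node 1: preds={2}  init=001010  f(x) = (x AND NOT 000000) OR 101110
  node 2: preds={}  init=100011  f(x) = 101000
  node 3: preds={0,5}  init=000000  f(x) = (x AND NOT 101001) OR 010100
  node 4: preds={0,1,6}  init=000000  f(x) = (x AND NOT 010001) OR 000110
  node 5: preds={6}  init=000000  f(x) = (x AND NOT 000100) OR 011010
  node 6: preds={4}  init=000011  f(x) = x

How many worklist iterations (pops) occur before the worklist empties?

14

Trace (14 dequeues):
  [1] u=0 | in 000000 | out 111110 | prev 000000 | push {}
  [2] u=1 | in 100011 | out 101111 | prev 001010 | push {}
  [3] u=2 | in 000000 | out 101011 | prev 100011 | push {1}
  [4] u=3 | in 111110 | out 010110 | prev 000000 | push {0}
  [5] u=4 | in 111111 | out 101110 | prev 000000 | push {}
  [6] u=5 | in 000011 | out 011011 | prev 000000 | push {3}
  [7] u=6 | in 101110 | out 101111 | prev 000011 | push {4,5}
  [8] u=1 | in 101011 | out 101111 | ==
  [9] u=0 | in 011111 | out 111111 | prev 111110 | push {}
  [10] u=3 | in 111111 | out 010110 | ==
  [11] u=4 | in 111111 | out 101110 | ==
  [12] u=5 | in 101111 | out 111011 | prev 011011 | push {0,3}
  [13] u=0 | in 111111 | out 111111 | ==
  [14] u=3 | in 111111 | out 010110 | ==

Converged values:
  [0] 111111
  [1] 101111
  [2] 101011
  [3] 010110
  [4] 101110
  [5] 111011
  [6] 101111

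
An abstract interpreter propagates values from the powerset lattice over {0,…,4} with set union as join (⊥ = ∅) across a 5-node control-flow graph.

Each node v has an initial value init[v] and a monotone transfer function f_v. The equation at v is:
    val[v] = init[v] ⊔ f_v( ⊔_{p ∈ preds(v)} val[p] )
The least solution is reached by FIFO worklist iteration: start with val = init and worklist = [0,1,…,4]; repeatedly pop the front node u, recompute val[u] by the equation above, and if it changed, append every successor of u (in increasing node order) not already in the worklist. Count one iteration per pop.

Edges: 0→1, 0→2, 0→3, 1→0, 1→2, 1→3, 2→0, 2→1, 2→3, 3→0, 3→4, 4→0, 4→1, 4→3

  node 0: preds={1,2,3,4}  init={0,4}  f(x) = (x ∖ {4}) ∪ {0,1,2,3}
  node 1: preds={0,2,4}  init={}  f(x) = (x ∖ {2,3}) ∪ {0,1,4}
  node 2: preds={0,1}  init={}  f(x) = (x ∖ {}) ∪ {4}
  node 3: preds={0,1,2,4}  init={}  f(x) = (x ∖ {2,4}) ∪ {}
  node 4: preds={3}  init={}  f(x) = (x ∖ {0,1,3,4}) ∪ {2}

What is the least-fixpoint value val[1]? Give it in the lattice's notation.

Trace (8 dequeues):
  [1] u=0 | in {} | out {0,1,2,3,4} | prev {0,4} | push {}
  [2] u=1 | in {0,1,2,3,4} | out {0,1,4} | prev {} | push {0}
  [3] u=2 | in {0,1,2,3,4} | out {0,1,2,3,4} | prev {} | push {1}
  [4] u=3 | in {0,1,2,3,4} | out {0,1,3} | prev {} | push {}
  [5] u=4 | in {0,1,3} | out {2} | prev {} | push {3}
  [6] u=0 | in {0,1,2,3,4} | out {0,1,2,3,4} | ==
  [7] u=1 | in {0,1,2,3,4} | out {0,1,4} | ==
  [8] u=3 | in {0,1,2,3,4} | out {0,1,3} | ==

Converged values:
  [0] {0,1,2,3,4}
  [1] {0,1,4}
  [2] {0,1,2,3,4}
  [3] {0,1,3}
  [4] {2}

{0,1,4}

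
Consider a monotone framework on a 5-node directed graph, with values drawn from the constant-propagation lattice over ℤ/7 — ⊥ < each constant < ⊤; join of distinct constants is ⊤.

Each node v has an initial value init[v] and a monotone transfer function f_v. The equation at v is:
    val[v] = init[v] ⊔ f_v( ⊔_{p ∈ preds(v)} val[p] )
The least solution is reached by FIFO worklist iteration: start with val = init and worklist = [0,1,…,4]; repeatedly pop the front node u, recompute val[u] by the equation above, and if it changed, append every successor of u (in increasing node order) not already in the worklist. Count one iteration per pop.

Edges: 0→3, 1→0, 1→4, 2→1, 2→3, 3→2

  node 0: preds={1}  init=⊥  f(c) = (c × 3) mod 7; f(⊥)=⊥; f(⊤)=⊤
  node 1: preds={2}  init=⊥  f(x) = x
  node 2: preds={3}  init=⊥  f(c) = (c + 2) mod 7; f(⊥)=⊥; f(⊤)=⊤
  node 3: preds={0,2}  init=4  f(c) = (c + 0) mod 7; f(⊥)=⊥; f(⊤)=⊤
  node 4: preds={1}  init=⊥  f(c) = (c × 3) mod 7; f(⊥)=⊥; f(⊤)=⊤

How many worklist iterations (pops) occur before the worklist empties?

Iteration log — 14 steps:
  step 1. node 0  ⊔preds=⊥  new=⊥  stable
  step 2. node 1  ⊔preds=⊥  new=⊥  stable
  step 3. node 2  ⊔preds=4  new=6  old=⊥  +wl: 1
  step 4. node 3  ⊔preds=6  new=⊤  old=4  +wl: 2
  step 5. node 4  ⊔preds=⊥  new=⊥  stable
  step 6. node 1  ⊔preds=6  new=6  old=⊥  +wl: 0,4
  step 7. node 2  ⊔preds=⊤  new=⊤  old=6  +wl: 1,3
  step 8. node 0  ⊔preds=6  new=4  old=⊥  +wl: 
  step 9. node 4  ⊔preds=6  new=4  old=⊥  +wl: 
  step 10. node 1  ⊔preds=⊤  new=⊤  old=6  +wl: 0,4
  step 11. node 3  ⊔preds=⊤  new=⊤  stable
  step 12. node 0  ⊔preds=⊤  new=⊤  old=4  +wl: 3
  step 13. node 4  ⊔preds=⊤  new=⊤  old=4  +wl: 
  step 14. node 3  ⊔preds=⊤  new=⊤  stable

Least fixpoint reached:
  node 0: ⊤
  node 1: ⊤
  node 2: ⊤
  node 3: ⊤
  node 4: ⊤

14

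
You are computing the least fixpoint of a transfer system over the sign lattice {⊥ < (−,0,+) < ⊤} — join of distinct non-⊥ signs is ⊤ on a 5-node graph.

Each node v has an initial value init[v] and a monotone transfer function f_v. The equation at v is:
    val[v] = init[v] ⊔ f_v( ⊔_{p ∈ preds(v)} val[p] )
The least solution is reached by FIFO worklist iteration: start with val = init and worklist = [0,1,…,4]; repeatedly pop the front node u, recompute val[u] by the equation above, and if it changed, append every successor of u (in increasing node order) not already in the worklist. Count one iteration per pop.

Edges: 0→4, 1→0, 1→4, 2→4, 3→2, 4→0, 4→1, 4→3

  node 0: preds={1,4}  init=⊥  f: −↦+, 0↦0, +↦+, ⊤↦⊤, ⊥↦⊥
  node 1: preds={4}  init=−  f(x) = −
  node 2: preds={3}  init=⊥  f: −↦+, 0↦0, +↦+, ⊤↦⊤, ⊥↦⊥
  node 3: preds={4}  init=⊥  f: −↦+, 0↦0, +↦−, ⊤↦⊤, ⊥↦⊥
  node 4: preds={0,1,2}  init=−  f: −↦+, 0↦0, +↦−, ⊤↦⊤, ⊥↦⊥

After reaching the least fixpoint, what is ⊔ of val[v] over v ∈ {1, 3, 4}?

⊤

Trace (12 dequeues):
  [1] u=0 | in − | out + | prev ⊥ | push {}
  [2] u=1 | in − | out − | ==
  [3] u=2 | in ⊥ | out ⊥ | ==
  [4] u=3 | in − | out + | prev ⊥ | push {2}
  [5] u=4 | in ⊤ | out ⊤ | prev − | push {0,1,3}
  [6] u=2 | in + | out + | prev ⊥ | push {4}
  [7] u=0 | in ⊤ | out ⊤ | prev + | push {}
  [8] u=1 | in ⊤ | out − | ==
  [9] u=3 | in ⊤ | out ⊤ | prev + | push {2}
  [10] u=4 | in ⊤ | out ⊤ | ==
  [11] u=2 | in ⊤ | out ⊤ | prev + | push {4}
  [12] u=4 | in ⊤ | out ⊤ | ==

Converged values:
  [0] ⊤
  [1] −
  [2] ⊤
  [3] ⊤
  [4] ⊤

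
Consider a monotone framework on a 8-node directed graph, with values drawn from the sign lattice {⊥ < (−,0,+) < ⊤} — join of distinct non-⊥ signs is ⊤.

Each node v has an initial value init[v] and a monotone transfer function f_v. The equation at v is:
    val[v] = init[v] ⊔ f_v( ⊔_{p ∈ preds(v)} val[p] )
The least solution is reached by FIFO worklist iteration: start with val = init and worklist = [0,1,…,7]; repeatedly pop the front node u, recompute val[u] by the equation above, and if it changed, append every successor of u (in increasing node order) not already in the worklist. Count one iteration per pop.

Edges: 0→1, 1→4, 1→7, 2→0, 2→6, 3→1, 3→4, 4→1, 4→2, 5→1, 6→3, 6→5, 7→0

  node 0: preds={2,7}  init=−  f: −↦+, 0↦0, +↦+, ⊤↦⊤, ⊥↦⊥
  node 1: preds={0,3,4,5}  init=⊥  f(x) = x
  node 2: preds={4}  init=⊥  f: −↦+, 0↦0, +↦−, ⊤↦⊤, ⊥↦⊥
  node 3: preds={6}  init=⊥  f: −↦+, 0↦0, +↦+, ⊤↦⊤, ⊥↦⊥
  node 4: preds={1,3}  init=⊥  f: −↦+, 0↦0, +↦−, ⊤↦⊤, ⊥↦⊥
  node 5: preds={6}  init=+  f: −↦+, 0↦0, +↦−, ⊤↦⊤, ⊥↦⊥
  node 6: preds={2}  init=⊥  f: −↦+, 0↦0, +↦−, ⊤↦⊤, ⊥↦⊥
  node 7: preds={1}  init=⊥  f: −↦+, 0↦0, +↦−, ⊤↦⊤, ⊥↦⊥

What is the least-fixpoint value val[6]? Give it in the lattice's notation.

Worklist (17 pops):
  #1 pop 0: in=⊥ → − (no change)
  #2 pop 1: in=⊤ → ⊤ (was ⊥); enqueue []
  #3 pop 2: in=⊥ → ⊥ (no change)
  #4 pop 3: in=⊥ → ⊥ (no change)
  #5 pop 4: in=⊤ → ⊤ (was ⊥); enqueue [1,2]
  #6 pop 5: in=⊥ → + (no change)
  #7 pop 6: in=⊥ → ⊥ (no change)
  #8 pop 7: in=⊤ → ⊤ (was ⊥); enqueue [0]
  #9 pop 1: in=⊤ → ⊤ (no change)
  #10 pop 2: in=⊤ → ⊤ (was ⊥); enqueue [6]
  #11 pop 0: in=⊤ → ⊤ (was −); enqueue [1]
  #12 pop 6: in=⊤ → ⊤ (was ⊥); enqueue [3,5]
  #13 pop 1: in=⊤ → ⊤ (no change)
  #14 pop 3: in=⊤ → ⊤ (was ⊥); enqueue [1,4]
  #15 pop 5: in=⊤ → ⊤ (was +); enqueue []
  #16 pop 1: in=⊤ → ⊤ (no change)
  #17 pop 4: in=⊤ → ⊤ (no change)

Fixpoint:
  val[0] = ⊤
  val[1] = ⊤
  val[2] = ⊤
  val[3] = ⊤
  val[4] = ⊤
  val[5] = ⊤
  val[6] = ⊤
  val[7] = ⊤

⊤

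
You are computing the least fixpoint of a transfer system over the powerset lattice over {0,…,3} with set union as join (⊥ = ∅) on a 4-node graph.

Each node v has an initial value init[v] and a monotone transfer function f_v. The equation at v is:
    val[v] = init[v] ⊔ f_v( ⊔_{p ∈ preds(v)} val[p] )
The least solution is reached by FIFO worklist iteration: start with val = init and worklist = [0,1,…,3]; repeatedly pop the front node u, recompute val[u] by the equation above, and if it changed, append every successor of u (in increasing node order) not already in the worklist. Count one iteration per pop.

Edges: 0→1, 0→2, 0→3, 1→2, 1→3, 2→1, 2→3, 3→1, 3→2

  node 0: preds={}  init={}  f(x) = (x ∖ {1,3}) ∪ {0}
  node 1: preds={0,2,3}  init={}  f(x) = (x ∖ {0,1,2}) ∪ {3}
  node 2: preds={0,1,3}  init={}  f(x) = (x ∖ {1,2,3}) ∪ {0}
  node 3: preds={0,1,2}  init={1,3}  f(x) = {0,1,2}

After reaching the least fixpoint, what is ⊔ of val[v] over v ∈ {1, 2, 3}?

{0,1,2,3}

Trace (6 dequeues):
  [1] u=0 | in {} | out {0} | prev {} | push {}
  [2] u=1 | in {0,1,3} | out {3} | prev {} | push {}
  [3] u=2 | in {0,1,3} | out {0} | prev {} | push {1}
  [4] u=3 | in {0,3} | out {0,1,2,3} | prev {1,3} | push {2}
  [5] u=1 | in {0,1,2,3} | out {3} | ==
  [6] u=2 | in {0,1,2,3} | out {0} | ==

Converged values:
  [0] {0}
  [1] {3}
  [2] {0}
  [3] {0,1,2,3}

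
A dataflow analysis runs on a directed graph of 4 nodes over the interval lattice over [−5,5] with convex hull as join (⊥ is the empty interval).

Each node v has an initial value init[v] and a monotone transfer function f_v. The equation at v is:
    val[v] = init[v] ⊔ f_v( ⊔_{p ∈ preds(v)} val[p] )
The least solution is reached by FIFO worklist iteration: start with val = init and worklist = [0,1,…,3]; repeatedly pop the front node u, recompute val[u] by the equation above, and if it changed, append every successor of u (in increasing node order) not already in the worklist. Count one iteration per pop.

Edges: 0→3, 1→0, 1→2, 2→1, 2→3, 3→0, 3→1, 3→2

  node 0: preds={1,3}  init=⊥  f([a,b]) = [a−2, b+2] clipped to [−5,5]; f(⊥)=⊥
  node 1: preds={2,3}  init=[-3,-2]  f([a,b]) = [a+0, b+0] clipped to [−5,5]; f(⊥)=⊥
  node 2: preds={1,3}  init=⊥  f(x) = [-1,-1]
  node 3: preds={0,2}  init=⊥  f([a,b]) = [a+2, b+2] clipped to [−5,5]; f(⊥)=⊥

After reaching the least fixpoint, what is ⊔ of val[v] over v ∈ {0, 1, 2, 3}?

[-5,5]

Iteration log — 13 steps:
  step 1. node 0  ⊔preds=[-3,-2]  new=[-5,0]  old=⊥  +wl: 
  step 2. node 1  ⊔preds=⊥  new=[-3,-2]  stable
  step 3. node 2  ⊔preds=[-3,-2]  new=[-1,-1]  old=⊥  +wl: 1
  step 4. node 3  ⊔preds=[-5,0]  new=[-3,2]  old=⊥  +wl: 0,2
  step 5. node 1  ⊔preds=[-3,2]  new=[-3,2]  old=[-3,-2]  +wl: 
  step 6. node 0  ⊔preds=[-3,2]  new=[-5,4]  old=[-5,0]  +wl: 3
  step 7. node 2  ⊔preds=[-3,2]  new=[-1,-1]  stable
  step 8. node 3  ⊔preds=[-5,4]  new=[-3,5]  old=[-3,2]  +wl: 0,1,2
  step 9. node 0  ⊔preds=[-3,5]  new=[-5,5]  old=[-5,4]  +wl: 3
  step 10. node 1  ⊔preds=[-3,5]  new=[-3,5]  old=[-3,2]  +wl: 0
  step 11. node 2  ⊔preds=[-3,5]  new=[-1,-1]  stable
  step 12. node 3  ⊔preds=[-5,5]  new=[-3,5]  stable
  step 13. node 0  ⊔preds=[-3,5]  new=[-5,5]  stable

Least fixpoint reached:
  node 0: [-5,5]
  node 1: [-3,5]
  node 2: [-1,-1]
  node 3: [-3,5]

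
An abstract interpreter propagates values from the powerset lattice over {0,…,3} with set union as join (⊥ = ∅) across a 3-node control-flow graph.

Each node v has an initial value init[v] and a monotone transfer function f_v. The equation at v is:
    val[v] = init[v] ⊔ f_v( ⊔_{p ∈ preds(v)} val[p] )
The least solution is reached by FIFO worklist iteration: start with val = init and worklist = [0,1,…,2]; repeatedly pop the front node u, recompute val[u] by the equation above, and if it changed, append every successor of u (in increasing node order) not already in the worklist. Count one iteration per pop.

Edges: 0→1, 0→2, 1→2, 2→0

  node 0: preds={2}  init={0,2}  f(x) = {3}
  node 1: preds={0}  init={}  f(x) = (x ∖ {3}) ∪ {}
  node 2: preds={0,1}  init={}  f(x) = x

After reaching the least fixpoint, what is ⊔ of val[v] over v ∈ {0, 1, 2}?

Trace (4 dequeues):
  [1] u=0 | in {} | out {0,2,3} | prev {0,2} | push {}
  [2] u=1 | in {0,2,3} | out {0,2} | prev {} | push {}
  [3] u=2 | in {0,2,3} | out {0,2,3} | prev {} | push {0}
  [4] u=0 | in {0,2,3} | out {0,2,3} | ==

Converged values:
  [0] {0,2,3}
  [1] {0,2}
  [2] {0,2,3}

{0,2,3}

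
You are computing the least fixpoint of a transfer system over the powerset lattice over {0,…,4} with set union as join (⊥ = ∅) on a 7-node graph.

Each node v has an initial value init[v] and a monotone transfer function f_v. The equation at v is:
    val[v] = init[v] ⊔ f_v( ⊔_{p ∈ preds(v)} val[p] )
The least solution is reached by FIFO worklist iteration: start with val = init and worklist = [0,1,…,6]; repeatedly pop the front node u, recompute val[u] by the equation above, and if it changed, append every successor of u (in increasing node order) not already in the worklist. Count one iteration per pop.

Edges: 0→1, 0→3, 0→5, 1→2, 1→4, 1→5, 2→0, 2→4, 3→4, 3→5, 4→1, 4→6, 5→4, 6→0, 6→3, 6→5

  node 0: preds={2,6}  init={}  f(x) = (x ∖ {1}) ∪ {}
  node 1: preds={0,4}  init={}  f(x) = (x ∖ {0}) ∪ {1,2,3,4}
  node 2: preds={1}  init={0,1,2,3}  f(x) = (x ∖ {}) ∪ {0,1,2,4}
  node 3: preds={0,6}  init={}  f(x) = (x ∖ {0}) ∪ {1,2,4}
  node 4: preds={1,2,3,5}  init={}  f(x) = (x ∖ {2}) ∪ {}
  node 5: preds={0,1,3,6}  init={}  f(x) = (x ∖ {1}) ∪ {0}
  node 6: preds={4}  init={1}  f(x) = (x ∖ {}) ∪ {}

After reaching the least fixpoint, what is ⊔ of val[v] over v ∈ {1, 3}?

Worklist (12 pops):
  #1 pop 0: in={0,1,2,3} → {0,2,3} (was {}); enqueue []
  #2 pop 1: in={0,2,3} → {1,2,3,4} (was {}); enqueue []
  #3 pop 2: in={1,2,3,4} → {0,1,2,3,4} (was {0,1,2,3}); enqueue [0]
  #4 pop 3: in={0,1,2,3} → {1,2,3,4} (was {}); enqueue []
  #5 pop 4: in={0,1,2,3,4} → {0,1,3,4} (was {}); enqueue [1]
  #6 pop 5: in={0,1,2,3,4} → {0,2,3,4} (was {}); enqueue [4]
  #7 pop 6: in={0,1,3,4} → {0,1,3,4} (was {1}); enqueue [3,5]
  #8 pop 0: in={0,1,2,3,4} → {0,2,3,4} (was {0,2,3}); enqueue []
  #9 pop 1: in={0,1,2,3,4} → {1,2,3,4} (no change)
  #10 pop 4: in={0,1,2,3,4} → {0,1,3,4} (no change)
  #11 pop 3: in={0,1,2,3,4} → {1,2,3,4} (no change)
  #12 pop 5: in={0,1,2,3,4} → {0,2,3,4} (no change)

Fixpoint:
  val[0] = {0,2,3,4}
  val[1] = {1,2,3,4}
  val[2] = {0,1,2,3,4}
  val[3] = {1,2,3,4}
  val[4] = {0,1,3,4}
  val[5] = {0,2,3,4}
  val[6] = {0,1,3,4}

{1,2,3,4}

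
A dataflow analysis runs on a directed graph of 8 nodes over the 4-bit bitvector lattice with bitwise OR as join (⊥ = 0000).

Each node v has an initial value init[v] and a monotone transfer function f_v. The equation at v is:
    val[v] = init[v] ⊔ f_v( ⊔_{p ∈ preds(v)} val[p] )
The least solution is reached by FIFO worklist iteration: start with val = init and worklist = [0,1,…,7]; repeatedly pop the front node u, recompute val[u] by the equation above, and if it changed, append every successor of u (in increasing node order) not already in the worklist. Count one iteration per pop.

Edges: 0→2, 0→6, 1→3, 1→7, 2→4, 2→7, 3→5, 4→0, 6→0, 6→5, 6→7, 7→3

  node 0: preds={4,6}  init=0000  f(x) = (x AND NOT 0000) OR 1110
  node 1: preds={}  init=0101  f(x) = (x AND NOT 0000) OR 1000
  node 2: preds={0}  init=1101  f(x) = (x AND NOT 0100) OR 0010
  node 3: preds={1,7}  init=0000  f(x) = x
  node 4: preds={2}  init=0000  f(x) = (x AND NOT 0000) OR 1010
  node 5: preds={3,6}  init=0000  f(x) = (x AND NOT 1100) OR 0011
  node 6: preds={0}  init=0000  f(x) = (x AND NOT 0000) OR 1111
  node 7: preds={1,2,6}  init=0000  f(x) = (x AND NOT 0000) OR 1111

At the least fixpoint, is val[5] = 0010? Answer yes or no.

Trace (14 dequeues):
  [1] u=0 | in 0000 | out 1110 | prev 0000 | push {}
  [2] u=1 | in 0000 | out 1101 | prev 0101 | push {}
  [3] u=2 | in 1110 | out 1111 | prev 1101 | push {}
  [4] u=3 | in 1101 | out 1101 | prev 0000 | push {}
  [5] u=4 | in 1111 | out 1111 | prev 0000 | push {0}
  [6] u=5 | in 1101 | out 0011 | prev 0000 | push {}
  [7] u=6 | in 1110 | out 1111 | prev 0000 | push {5}
  [8] u=7 | in 1111 | out 1111 | prev 0000 | push {3}
  [9] u=0 | in 1111 | out 1111 | prev 1110 | push {2,6}
  [10] u=5 | in 1111 | out 0011 | ==
  [11] u=3 | in 1111 | out 1111 | prev 1101 | push {5}
  [12] u=2 | in 1111 | out 1111 | ==
  [13] u=6 | in 1111 | out 1111 | ==
  [14] u=5 | in 1111 | out 0011 | ==

Converged values:
  [0] 1111
  [1] 1101
  [2] 1111
  [3] 1111
  [4] 1111
  [5] 0011
  [6] 1111
  [7] 1111

no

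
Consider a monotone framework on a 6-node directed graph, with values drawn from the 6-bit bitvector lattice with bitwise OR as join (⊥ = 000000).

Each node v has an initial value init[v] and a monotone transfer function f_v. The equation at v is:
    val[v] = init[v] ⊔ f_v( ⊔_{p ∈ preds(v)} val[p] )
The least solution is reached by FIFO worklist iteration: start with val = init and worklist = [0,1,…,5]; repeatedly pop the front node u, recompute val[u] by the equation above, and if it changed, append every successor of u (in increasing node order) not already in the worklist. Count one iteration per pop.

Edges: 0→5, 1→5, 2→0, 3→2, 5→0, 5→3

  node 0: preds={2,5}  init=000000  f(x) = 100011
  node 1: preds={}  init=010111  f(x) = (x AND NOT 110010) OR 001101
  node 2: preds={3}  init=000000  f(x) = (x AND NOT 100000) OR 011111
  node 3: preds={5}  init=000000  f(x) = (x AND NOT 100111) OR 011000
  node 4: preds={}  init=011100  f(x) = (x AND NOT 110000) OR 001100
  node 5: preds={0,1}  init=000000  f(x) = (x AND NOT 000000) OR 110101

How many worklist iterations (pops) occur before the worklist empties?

Trace (9 dequeues):
  [1] u=0 | in 000000 | out 100011 | prev 000000 | push {}
  [2] u=1 | in 000000 | out 011111 | prev 010111 | push {}
  [3] u=2 | in 000000 | out 011111 | prev 000000 | push {0}
  [4] u=3 | in 000000 | out 011000 | prev 000000 | push {2}
  [5] u=4 | in 000000 | out 011100 | ==
  [6] u=5 | in 111111 | out 111111 | prev 000000 | push {3}
  [7] u=0 | in 111111 | out 100011 | ==
  [8] u=2 | in 011000 | out 011111 | ==
  [9] u=3 | in 111111 | out 011000 | ==

Converged values:
  [0] 100011
  [1] 011111
  [2] 011111
  [3] 011000
  [4] 011100
  [5] 111111

9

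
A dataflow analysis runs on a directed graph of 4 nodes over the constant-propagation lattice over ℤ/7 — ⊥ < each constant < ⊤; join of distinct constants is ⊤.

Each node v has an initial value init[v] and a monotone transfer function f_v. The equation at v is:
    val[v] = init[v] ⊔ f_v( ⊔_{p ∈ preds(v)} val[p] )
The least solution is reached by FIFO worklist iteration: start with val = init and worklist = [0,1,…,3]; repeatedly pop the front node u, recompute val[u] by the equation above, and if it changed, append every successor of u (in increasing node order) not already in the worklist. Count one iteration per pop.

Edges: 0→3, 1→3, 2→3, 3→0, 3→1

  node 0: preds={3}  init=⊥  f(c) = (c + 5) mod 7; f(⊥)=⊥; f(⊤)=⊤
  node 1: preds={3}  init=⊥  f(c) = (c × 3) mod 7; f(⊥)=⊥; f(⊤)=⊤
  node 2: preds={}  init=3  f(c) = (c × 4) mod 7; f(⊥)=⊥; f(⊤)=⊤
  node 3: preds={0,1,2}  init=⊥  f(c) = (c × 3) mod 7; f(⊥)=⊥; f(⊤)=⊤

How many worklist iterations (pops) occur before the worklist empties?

Trace (10 dequeues):
  [1] u=0 | in ⊥ | out ⊥ | ==
  [2] u=1 | in ⊥ | out ⊥ | ==
  [3] u=2 | in ⊥ | out 3 | ==
  [4] u=3 | in 3 | out 2 | prev ⊥ | push {0,1}
  [5] u=0 | in 2 | out 0 | prev ⊥ | push {3}
  [6] u=1 | in 2 | out 6 | prev ⊥ | push {}
  [7] u=3 | in ⊤ | out ⊤ | prev 2 | push {0,1}
  [8] u=0 | in ⊤ | out ⊤ | prev 0 | push {3}
  [9] u=1 | in ⊤ | out ⊤ | prev 6 | push {}
  [10] u=3 | in ⊤ | out ⊤ | ==

Converged values:
  [0] ⊤
  [1] ⊤
  [2] 3
  [3] ⊤

10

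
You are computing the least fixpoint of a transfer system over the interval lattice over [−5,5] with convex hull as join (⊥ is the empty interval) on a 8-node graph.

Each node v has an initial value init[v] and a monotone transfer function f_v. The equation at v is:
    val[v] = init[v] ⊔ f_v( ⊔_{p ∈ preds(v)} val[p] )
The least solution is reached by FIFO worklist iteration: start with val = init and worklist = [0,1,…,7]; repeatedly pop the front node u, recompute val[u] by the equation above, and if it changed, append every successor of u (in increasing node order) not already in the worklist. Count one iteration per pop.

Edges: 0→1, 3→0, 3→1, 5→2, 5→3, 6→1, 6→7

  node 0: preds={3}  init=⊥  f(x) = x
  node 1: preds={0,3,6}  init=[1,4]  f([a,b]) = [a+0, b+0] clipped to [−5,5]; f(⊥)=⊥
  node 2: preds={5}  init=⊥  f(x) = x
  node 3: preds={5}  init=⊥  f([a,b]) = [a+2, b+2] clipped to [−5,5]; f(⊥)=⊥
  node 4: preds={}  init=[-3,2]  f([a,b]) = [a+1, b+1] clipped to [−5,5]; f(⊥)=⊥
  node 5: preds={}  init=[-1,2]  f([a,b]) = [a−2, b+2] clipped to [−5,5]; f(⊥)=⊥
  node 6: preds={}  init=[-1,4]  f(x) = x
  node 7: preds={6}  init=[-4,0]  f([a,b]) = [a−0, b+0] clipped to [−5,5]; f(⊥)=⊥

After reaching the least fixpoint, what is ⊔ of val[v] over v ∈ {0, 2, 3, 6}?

[-1,4]

Worklist (10 pops):
  #1 pop 0: in=⊥ → ⊥ (no change)
  #2 pop 1: in=[-1,4] → [-1,4] (was [1,4]); enqueue []
  #3 pop 2: in=[-1,2] → [-1,2] (was ⊥); enqueue []
  #4 pop 3: in=[-1,2] → [1,4] (was ⊥); enqueue [0,1]
  #5 pop 4: in=⊥ → [-3,2] (no change)
  #6 pop 5: in=⊥ → [-1,2] (no change)
  #7 pop 6: in=⊥ → [-1,4] (no change)
  #8 pop 7: in=[-1,4] → [-4,4] (was [-4,0]); enqueue []
  #9 pop 0: in=[1,4] → [1,4] (was ⊥); enqueue []
  #10 pop 1: in=[-1,4] → [-1,4] (no change)

Fixpoint:
  val[0] = [1,4]
  val[1] = [-1,4]
  val[2] = [-1,2]
  val[3] = [1,4]
  val[4] = [-3,2]
  val[5] = [-1,2]
  val[6] = [-1,4]
  val[7] = [-4,4]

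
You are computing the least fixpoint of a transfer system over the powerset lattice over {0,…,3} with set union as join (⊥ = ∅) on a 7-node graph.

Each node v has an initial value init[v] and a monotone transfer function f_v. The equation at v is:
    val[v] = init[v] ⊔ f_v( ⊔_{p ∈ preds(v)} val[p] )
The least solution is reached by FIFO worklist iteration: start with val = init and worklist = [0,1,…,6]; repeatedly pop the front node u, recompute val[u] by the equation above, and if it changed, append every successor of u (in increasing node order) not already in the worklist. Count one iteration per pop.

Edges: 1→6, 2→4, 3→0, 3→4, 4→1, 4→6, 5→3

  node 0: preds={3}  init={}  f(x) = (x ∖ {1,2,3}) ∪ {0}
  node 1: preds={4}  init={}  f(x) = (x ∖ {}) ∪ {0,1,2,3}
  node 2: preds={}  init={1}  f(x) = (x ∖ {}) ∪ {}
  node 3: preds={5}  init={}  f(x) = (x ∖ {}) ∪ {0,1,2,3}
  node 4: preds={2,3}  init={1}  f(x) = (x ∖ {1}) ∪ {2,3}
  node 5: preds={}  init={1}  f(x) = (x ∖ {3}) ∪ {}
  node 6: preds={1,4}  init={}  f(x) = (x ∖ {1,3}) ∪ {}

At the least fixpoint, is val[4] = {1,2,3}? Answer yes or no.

Worklist (9 pops):
  #1 pop 0: in={} → {0} (was {}); enqueue []
  #2 pop 1: in={1} → {0,1,2,3} (was {}); enqueue []
  #3 pop 2: in={} → {1} (no change)
  #4 pop 3: in={1} → {0,1,2,3} (was {}); enqueue [0]
  #5 pop 4: in={0,1,2,3} → {0,1,2,3} (was {1}); enqueue [1]
  #6 pop 5: in={} → {1} (no change)
  #7 pop 6: in={0,1,2,3} → {0,2} (was {}); enqueue []
  #8 pop 0: in={0,1,2,3} → {0} (no change)
  #9 pop 1: in={0,1,2,3} → {0,1,2,3} (no change)

Fixpoint:
  val[0] = {0}
  val[1] = {0,1,2,3}
  val[2] = {1}
  val[3] = {0,1,2,3}
  val[4] = {0,1,2,3}
  val[5] = {1}
  val[6] = {0,2}

no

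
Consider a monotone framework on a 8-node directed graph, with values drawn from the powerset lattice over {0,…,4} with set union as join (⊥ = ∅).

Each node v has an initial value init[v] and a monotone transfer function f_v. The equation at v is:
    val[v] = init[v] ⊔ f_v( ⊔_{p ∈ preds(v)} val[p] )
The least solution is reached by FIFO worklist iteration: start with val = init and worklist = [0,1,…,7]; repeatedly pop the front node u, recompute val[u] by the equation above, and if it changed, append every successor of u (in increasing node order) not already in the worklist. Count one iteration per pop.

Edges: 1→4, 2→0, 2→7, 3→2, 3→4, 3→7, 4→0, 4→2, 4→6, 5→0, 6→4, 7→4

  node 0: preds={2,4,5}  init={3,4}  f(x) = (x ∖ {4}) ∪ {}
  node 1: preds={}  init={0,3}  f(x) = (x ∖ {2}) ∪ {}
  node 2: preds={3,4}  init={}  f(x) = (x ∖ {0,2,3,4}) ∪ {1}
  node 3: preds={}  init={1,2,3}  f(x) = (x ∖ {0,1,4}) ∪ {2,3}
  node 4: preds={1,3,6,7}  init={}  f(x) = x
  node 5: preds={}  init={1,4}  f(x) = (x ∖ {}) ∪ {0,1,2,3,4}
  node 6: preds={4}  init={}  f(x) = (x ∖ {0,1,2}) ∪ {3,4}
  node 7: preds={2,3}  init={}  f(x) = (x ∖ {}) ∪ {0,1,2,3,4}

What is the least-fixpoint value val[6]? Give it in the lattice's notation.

Iteration log — 14 steps:
  step 1. node 0  ⊔preds={1,4}  new={1,3,4}  old={3,4}  +wl: 
  step 2. node 1  ⊔preds={}  new={0,3}  stable
  step 3. node 2  ⊔preds={1,2,3}  new={1}  old={}  +wl: 0
  step 4. node 3  ⊔preds={}  new={1,2,3}  stable
  step 5. node 4  ⊔preds={0,1,2,3}  new={0,1,2,3}  old={}  +wl: 2
  step 6. node 5  ⊔preds={}  new={0,1,2,3,4}  old={1,4}  +wl: 
  step 7. node 6  ⊔preds={0,1,2,3}  new={3,4}  old={}  +wl: 4
  step 8. node 7  ⊔preds={1,2,3}  new={0,1,2,3,4}  old={}  +wl: 
  step 9. node 0  ⊔preds={0,1,2,3,4}  new={0,1,2,3,4}  old={1,3,4}  +wl: 
  step 10. node 2  ⊔preds={0,1,2,3}  new={1}  stable
  step 11. node 4  ⊔preds={0,1,2,3,4}  new={0,1,2,3,4}  old={0,1,2,3}  +wl: 0,2,6
  step 12. node 0  ⊔preds={0,1,2,3,4}  new={0,1,2,3,4}  stable
  step 13. node 2  ⊔preds={0,1,2,3,4}  new={1}  stable
  step 14. node 6  ⊔preds={0,1,2,3,4}  new={3,4}  stable

Least fixpoint reached:
  node 0: {0,1,2,3,4}
  node 1: {0,3}
  node 2: {1}
  node 3: {1,2,3}
  node 4: {0,1,2,3,4}
  node 5: {0,1,2,3,4}
  node 6: {3,4}
  node 7: {0,1,2,3,4}

{3,4}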